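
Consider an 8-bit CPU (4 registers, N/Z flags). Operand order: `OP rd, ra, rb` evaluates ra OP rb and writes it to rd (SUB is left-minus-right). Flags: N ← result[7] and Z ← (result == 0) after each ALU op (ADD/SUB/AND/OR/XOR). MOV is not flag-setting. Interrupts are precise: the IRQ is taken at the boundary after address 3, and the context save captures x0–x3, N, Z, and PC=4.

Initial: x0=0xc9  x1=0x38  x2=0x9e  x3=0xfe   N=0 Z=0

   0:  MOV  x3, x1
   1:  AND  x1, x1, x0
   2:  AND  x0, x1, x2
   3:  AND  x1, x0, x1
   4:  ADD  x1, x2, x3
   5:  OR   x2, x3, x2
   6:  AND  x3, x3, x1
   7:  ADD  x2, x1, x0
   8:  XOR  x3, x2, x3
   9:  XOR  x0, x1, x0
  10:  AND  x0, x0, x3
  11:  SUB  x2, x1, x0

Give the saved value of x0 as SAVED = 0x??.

after  0: x0=0xc9 x1=0x38 x2=0x9e x3=0x38  N=0 Z=0
after  1: x0=0xc9 x1=0x08 x2=0x9e x3=0x38  N=0 Z=0
after  2: x0=0x08 x1=0x08 x2=0x9e x3=0x38  N=0 Z=0
after  3: x0=0x08 x1=0x08 x2=0x9e x3=0x38  N=0 Z=0
-- IRQ taken; context saved, return-PC = 4 --

SAVED = 0x08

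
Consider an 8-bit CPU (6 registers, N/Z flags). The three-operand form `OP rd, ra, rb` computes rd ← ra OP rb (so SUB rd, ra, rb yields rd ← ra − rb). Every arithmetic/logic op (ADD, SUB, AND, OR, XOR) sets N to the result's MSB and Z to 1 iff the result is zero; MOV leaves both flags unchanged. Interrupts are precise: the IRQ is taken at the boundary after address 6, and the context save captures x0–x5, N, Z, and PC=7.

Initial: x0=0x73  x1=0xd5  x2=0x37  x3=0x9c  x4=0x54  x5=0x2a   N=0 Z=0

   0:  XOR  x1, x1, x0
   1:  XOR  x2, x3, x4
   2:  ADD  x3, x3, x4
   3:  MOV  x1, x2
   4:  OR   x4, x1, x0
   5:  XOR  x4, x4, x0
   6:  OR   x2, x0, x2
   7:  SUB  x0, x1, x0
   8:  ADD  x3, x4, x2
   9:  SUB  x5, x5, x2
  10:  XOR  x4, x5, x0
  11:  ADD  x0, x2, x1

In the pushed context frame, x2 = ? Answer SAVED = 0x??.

SAVED = 0xfb

after  0: x0=0x73 x1=0xa6 x2=0x37 x3=0x9c x4=0x54 x5=0x2a  N=1 Z=0
after  1: x0=0x73 x1=0xa6 x2=0xc8 x3=0x9c x4=0x54 x5=0x2a  N=1 Z=0
after  2: x0=0x73 x1=0xa6 x2=0xc8 x3=0xf0 x4=0x54 x5=0x2a  N=1 Z=0
after  3: x0=0x73 x1=0xc8 x2=0xc8 x3=0xf0 x4=0x54 x5=0x2a  N=1 Z=0
after  4: x0=0x73 x1=0xc8 x2=0xc8 x3=0xf0 x4=0xfb x5=0x2a  N=1 Z=0
after  5: x0=0x73 x1=0xc8 x2=0xc8 x3=0xf0 x4=0x88 x5=0x2a  N=1 Z=0
after  6: x0=0x73 x1=0xc8 x2=0xfb x3=0xf0 x4=0x88 x5=0x2a  N=1 Z=0
-- IRQ taken; context saved, return-PC = 7 --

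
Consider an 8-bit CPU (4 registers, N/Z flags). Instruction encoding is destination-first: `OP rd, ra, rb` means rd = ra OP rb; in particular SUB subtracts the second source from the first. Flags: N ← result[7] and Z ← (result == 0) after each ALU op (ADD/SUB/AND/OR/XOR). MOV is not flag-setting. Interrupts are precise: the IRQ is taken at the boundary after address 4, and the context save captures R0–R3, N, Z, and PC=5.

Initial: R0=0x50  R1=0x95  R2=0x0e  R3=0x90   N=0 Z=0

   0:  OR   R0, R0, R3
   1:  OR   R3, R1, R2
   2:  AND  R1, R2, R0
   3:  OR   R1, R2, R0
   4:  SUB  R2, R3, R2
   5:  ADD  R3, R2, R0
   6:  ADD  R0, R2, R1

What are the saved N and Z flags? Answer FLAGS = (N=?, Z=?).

after  0: R0=0xd0 R1=0x95 R2=0x0e R3=0x90  N=1 Z=0
after  1: R0=0xd0 R1=0x95 R2=0x0e R3=0x9f  N=1 Z=0
after  2: R0=0xd0 R1=0x00 R2=0x0e R3=0x9f  N=0 Z=1
after  3: R0=0xd0 R1=0xde R2=0x0e R3=0x9f  N=1 Z=0
after  4: R0=0xd0 R1=0xde R2=0x91 R3=0x9f  N=1 Z=0
-- IRQ taken; context saved, return-PC = 5 --

FLAGS = (N=1, Z=0)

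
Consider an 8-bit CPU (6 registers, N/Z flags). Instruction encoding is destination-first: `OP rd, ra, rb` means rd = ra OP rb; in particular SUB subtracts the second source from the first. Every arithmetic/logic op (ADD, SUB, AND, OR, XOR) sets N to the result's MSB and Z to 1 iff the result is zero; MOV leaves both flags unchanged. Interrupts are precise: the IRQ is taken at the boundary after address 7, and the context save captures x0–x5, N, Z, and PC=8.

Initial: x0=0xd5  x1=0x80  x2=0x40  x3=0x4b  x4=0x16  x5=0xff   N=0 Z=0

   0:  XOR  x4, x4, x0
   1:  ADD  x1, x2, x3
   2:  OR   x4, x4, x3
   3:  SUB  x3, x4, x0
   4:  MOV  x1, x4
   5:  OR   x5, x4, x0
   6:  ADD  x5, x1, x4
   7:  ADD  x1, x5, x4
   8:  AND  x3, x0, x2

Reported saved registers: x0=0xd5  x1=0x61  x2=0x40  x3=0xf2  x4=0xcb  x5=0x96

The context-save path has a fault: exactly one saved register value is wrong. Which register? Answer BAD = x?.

after  0: x0=0xd5 x1=0x80 x2=0x40 x3=0x4b x4=0xc3 x5=0xff  N=1 Z=0
after  1: x0=0xd5 x1=0x8b x2=0x40 x3=0x4b x4=0xc3 x5=0xff  N=1 Z=0
after  2: x0=0xd5 x1=0x8b x2=0x40 x3=0x4b x4=0xcb x5=0xff  N=1 Z=0
after  3: x0=0xd5 x1=0x8b x2=0x40 x3=0xf6 x4=0xcb x5=0xff  N=1 Z=0
after  4: x0=0xd5 x1=0xcb x2=0x40 x3=0xf6 x4=0xcb x5=0xff  N=1 Z=0
after  5: x0=0xd5 x1=0xcb x2=0x40 x3=0xf6 x4=0xcb x5=0xdf  N=1 Z=0
after  6: x0=0xd5 x1=0xcb x2=0x40 x3=0xf6 x4=0xcb x5=0x96  N=1 Z=0
after  7: x0=0xd5 x1=0x61 x2=0x40 x3=0xf6 x4=0xcb x5=0x96  N=0 Z=0
-- IRQ taken; context saved, return-PC = 8 --
mismatch: x3: reported 0xf2 vs actual 0xf6

BAD = x3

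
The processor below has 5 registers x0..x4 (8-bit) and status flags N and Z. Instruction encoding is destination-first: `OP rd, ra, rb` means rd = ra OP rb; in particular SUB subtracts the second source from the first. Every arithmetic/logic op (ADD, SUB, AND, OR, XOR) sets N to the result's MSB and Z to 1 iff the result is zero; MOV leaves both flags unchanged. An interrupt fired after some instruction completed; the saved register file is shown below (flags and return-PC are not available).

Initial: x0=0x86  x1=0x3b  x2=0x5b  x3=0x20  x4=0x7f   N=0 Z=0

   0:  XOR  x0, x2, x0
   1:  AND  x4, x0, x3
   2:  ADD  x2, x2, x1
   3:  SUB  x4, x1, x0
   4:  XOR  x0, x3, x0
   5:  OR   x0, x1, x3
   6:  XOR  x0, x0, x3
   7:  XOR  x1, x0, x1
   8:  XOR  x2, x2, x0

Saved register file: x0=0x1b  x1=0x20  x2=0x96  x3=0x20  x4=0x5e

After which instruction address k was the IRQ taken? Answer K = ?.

after  0: x0=0xdd x1=0x3b x2=0x5b x3=0x20 x4=0x7f  N=1 Z=0
after  1: x0=0xdd x1=0x3b x2=0x5b x3=0x20 x4=0x00  N=0 Z=1
after  2: x0=0xdd x1=0x3b x2=0x96 x3=0x20 x4=0x00  N=1 Z=0
after  3: x0=0xdd x1=0x3b x2=0x96 x3=0x20 x4=0x5e  N=0 Z=0
after  4: x0=0xfd x1=0x3b x2=0x96 x3=0x20 x4=0x5e  N=1 Z=0
after  5: x0=0x3b x1=0x3b x2=0x96 x3=0x20 x4=0x5e  N=0 Z=0
after  6: x0=0x1b x1=0x3b x2=0x96 x3=0x20 x4=0x5e  N=0 Z=0
after  7: x0=0x1b x1=0x20 x2=0x96 x3=0x20 x4=0x5e  N=0 Z=0
-- IRQ taken; context saved, return-PC = 8 --

K = 7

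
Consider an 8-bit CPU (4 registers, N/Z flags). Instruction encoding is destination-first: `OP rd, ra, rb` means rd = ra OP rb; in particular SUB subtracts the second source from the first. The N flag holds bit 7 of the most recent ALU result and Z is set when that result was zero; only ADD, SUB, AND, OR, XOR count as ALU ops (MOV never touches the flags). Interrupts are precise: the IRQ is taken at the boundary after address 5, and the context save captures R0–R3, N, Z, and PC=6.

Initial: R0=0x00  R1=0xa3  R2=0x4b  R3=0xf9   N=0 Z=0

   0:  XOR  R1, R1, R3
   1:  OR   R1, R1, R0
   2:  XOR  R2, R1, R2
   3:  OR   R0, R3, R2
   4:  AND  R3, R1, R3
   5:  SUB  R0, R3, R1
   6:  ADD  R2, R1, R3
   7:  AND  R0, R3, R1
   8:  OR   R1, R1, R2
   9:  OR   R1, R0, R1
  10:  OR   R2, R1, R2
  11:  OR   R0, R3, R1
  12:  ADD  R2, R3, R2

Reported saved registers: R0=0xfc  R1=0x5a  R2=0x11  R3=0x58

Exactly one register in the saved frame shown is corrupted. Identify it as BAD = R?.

BAD = R0

after  0: R0=0x00 R1=0x5a R2=0x4b R3=0xf9  N=0 Z=0
after  1: R0=0x00 R1=0x5a R2=0x4b R3=0xf9  N=0 Z=0
after  2: R0=0x00 R1=0x5a R2=0x11 R3=0xf9  N=0 Z=0
after  3: R0=0xf9 R1=0x5a R2=0x11 R3=0xf9  N=1 Z=0
after  4: R0=0xf9 R1=0x5a R2=0x11 R3=0x58  N=0 Z=0
after  5: R0=0xfe R1=0x5a R2=0x11 R3=0x58  N=1 Z=0
-- IRQ taken; context saved, return-PC = 6 --
mismatch: R0: reported 0xfc vs actual 0xfe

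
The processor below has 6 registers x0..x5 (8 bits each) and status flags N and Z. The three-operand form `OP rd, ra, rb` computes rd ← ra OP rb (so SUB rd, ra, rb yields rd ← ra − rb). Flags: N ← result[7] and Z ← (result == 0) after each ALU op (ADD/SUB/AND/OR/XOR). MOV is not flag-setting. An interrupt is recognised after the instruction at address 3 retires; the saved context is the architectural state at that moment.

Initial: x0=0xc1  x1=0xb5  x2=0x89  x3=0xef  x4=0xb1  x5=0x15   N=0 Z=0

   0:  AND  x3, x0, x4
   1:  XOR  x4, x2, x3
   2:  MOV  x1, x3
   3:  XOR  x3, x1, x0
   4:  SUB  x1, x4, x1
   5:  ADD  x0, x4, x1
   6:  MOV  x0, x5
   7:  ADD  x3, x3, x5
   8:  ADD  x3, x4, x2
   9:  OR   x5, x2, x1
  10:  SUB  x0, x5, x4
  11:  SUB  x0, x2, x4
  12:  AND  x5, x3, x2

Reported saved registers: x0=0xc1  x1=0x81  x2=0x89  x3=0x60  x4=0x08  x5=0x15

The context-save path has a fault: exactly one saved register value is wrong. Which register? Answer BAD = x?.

BAD = x3

after  0: x0=0xc1 x1=0xb5 x2=0x89 x3=0x81 x4=0xb1 x5=0x15  N=1 Z=0
after  1: x0=0xc1 x1=0xb5 x2=0x89 x3=0x81 x4=0x08 x5=0x15  N=0 Z=0
after  2: x0=0xc1 x1=0x81 x2=0x89 x3=0x81 x4=0x08 x5=0x15  N=0 Z=0
after  3: x0=0xc1 x1=0x81 x2=0x89 x3=0x40 x4=0x08 x5=0x15  N=0 Z=0
-- IRQ taken; context saved, return-PC = 4 --
mismatch: x3: reported 0x60 vs actual 0x40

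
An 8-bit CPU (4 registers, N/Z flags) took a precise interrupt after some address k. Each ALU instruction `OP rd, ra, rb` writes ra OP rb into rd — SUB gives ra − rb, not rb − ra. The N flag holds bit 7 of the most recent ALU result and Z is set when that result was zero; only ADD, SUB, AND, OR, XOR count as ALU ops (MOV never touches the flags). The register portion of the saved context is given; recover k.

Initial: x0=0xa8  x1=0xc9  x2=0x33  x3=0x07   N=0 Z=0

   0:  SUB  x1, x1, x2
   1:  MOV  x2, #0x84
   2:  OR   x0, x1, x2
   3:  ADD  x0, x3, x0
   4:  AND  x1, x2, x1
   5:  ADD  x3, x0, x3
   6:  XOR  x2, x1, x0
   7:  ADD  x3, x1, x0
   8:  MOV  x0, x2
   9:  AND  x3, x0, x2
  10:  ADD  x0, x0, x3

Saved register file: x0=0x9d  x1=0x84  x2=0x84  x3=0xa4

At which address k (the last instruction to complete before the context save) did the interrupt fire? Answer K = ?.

K = 5

after  0: x0=0xa8 x1=0x96 x2=0x33 x3=0x07  N=1 Z=0
after  1: x0=0xa8 x1=0x96 x2=0x84 x3=0x07  N=1 Z=0
after  2: x0=0x96 x1=0x96 x2=0x84 x3=0x07  N=1 Z=0
after  3: x0=0x9d x1=0x96 x2=0x84 x3=0x07  N=1 Z=0
after  4: x0=0x9d x1=0x84 x2=0x84 x3=0x07  N=1 Z=0
after  5: x0=0x9d x1=0x84 x2=0x84 x3=0xa4  N=1 Z=0
-- IRQ taken; context saved, return-PC = 6 --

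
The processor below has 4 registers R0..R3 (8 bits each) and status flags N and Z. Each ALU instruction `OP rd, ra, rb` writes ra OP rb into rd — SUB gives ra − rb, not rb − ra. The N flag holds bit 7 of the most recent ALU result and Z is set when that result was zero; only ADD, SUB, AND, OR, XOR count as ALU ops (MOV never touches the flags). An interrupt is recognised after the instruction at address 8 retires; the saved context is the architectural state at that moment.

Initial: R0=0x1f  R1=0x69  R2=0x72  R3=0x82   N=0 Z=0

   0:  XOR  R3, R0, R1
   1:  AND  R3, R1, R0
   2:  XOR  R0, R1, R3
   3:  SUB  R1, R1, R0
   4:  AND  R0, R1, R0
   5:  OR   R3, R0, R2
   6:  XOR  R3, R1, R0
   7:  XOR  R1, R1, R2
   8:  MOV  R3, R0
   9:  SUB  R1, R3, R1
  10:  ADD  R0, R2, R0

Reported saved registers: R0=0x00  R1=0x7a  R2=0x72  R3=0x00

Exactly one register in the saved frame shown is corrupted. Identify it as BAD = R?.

after  0: R0=0x1f R1=0x69 R2=0x72 R3=0x76  N=0 Z=0
after  1: R0=0x1f R1=0x69 R2=0x72 R3=0x09  N=0 Z=0
after  2: R0=0x60 R1=0x69 R2=0x72 R3=0x09  N=0 Z=0
after  3: R0=0x60 R1=0x09 R2=0x72 R3=0x09  N=0 Z=0
after  4: R0=0x00 R1=0x09 R2=0x72 R3=0x09  N=0 Z=1
after  5: R0=0x00 R1=0x09 R2=0x72 R3=0x72  N=0 Z=0
after  6: R0=0x00 R1=0x09 R2=0x72 R3=0x09  N=0 Z=0
after  7: R0=0x00 R1=0x7b R2=0x72 R3=0x09  N=0 Z=0
after  8: R0=0x00 R1=0x7b R2=0x72 R3=0x00  N=0 Z=0
-- IRQ taken; context saved, return-PC = 9 --
mismatch: R1: reported 0x7a vs actual 0x7b

BAD = R1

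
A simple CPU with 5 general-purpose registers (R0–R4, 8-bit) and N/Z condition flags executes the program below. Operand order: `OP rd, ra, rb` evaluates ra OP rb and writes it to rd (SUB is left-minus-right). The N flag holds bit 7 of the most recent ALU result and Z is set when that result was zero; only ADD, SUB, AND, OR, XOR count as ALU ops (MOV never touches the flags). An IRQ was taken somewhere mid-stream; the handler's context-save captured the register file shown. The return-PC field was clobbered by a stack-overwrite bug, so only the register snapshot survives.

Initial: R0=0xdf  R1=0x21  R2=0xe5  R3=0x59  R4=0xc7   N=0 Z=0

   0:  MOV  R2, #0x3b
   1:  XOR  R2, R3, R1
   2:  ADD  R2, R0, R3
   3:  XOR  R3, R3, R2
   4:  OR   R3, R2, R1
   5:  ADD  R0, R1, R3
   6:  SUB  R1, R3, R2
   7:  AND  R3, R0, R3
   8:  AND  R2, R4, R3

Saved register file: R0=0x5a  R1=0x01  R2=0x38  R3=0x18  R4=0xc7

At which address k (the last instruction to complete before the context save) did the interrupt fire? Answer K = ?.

K = 7

after  0: R0=0xdf R1=0x21 R2=0x3b R3=0x59 R4=0xc7  N=0 Z=0
after  1: R0=0xdf R1=0x21 R2=0x78 R3=0x59 R4=0xc7  N=0 Z=0
after  2: R0=0xdf R1=0x21 R2=0x38 R3=0x59 R4=0xc7  N=0 Z=0
after  3: R0=0xdf R1=0x21 R2=0x38 R3=0x61 R4=0xc7  N=0 Z=0
after  4: R0=0xdf R1=0x21 R2=0x38 R3=0x39 R4=0xc7  N=0 Z=0
after  5: R0=0x5a R1=0x21 R2=0x38 R3=0x39 R4=0xc7  N=0 Z=0
after  6: R0=0x5a R1=0x01 R2=0x38 R3=0x39 R4=0xc7  N=0 Z=0
after  7: R0=0x5a R1=0x01 R2=0x38 R3=0x18 R4=0xc7  N=0 Z=0
-- IRQ taken; context saved, return-PC = 8 --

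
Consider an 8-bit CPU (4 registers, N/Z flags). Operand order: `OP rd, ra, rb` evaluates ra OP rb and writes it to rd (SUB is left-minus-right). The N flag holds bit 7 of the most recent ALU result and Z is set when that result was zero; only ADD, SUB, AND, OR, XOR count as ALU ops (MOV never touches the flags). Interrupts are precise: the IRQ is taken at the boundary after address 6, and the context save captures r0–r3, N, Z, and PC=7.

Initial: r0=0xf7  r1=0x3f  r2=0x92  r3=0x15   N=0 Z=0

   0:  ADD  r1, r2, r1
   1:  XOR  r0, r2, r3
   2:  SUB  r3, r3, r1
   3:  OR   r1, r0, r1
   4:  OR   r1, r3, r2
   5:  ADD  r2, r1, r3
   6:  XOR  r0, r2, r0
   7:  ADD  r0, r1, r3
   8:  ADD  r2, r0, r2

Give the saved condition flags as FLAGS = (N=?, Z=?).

after  0: r0=0xf7 r1=0xd1 r2=0x92 r3=0x15  N=1 Z=0
after  1: r0=0x87 r1=0xd1 r2=0x92 r3=0x15  N=1 Z=0
after  2: r0=0x87 r1=0xd1 r2=0x92 r3=0x44  N=0 Z=0
after  3: r0=0x87 r1=0xd7 r2=0x92 r3=0x44  N=1 Z=0
after  4: r0=0x87 r1=0xd6 r2=0x92 r3=0x44  N=1 Z=0
after  5: r0=0x87 r1=0xd6 r2=0x1a r3=0x44  N=0 Z=0
after  6: r0=0x9d r1=0xd6 r2=0x1a r3=0x44  N=1 Z=0
-- IRQ taken; context saved, return-PC = 7 --

FLAGS = (N=1, Z=0)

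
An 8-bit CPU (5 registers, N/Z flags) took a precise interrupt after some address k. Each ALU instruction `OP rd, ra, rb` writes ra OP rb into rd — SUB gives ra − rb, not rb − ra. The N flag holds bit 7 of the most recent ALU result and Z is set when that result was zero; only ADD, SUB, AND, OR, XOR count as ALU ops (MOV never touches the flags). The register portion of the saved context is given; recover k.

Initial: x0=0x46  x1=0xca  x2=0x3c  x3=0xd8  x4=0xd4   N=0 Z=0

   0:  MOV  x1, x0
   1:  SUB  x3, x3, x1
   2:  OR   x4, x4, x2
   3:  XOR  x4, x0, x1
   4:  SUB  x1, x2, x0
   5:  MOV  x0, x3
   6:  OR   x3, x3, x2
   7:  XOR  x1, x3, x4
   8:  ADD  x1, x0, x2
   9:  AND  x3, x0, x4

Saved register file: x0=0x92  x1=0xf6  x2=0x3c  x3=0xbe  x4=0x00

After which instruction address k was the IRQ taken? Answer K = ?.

K = 6

after  0: x0=0x46 x1=0x46 x2=0x3c x3=0xd8 x4=0xd4  N=0 Z=0
after  1: x0=0x46 x1=0x46 x2=0x3c x3=0x92 x4=0xd4  N=1 Z=0
after  2: x0=0x46 x1=0x46 x2=0x3c x3=0x92 x4=0xfc  N=1 Z=0
after  3: x0=0x46 x1=0x46 x2=0x3c x3=0x92 x4=0x00  N=0 Z=1
after  4: x0=0x46 x1=0xf6 x2=0x3c x3=0x92 x4=0x00  N=1 Z=0
after  5: x0=0x92 x1=0xf6 x2=0x3c x3=0x92 x4=0x00  N=1 Z=0
after  6: x0=0x92 x1=0xf6 x2=0x3c x3=0xbe x4=0x00  N=1 Z=0
-- IRQ taken; context saved, return-PC = 7 --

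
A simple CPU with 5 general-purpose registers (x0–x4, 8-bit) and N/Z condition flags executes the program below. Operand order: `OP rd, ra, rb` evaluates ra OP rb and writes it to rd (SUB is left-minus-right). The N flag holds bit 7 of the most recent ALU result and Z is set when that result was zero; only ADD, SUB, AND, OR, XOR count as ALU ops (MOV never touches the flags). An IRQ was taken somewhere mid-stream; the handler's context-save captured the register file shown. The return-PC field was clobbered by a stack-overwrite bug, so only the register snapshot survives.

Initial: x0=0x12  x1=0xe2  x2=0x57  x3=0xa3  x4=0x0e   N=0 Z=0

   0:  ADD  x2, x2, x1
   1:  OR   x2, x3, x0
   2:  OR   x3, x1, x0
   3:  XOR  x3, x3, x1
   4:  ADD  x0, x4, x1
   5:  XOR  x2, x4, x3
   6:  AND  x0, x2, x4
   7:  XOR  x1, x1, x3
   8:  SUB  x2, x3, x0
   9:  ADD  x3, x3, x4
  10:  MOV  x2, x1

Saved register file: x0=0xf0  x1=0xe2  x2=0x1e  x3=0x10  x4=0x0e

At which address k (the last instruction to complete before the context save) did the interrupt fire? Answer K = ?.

after  0: x0=0x12 x1=0xe2 x2=0x39 x3=0xa3 x4=0x0e  N=0 Z=0
after  1: x0=0x12 x1=0xe2 x2=0xb3 x3=0xa3 x4=0x0e  N=1 Z=0
after  2: x0=0x12 x1=0xe2 x2=0xb3 x3=0xf2 x4=0x0e  N=1 Z=0
after  3: x0=0x12 x1=0xe2 x2=0xb3 x3=0x10 x4=0x0e  N=0 Z=0
after  4: x0=0xf0 x1=0xe2 x2=0xb3 x3=0x10 x4=0x0e  N=1 Z=0
after  5: x0=0xf0 x1=0xe2 x2=0x1e x3=0x10 x4=0x0e  N=0 Z=0
-- IRQ taken; context saved, return-PC = 6 --

K = 5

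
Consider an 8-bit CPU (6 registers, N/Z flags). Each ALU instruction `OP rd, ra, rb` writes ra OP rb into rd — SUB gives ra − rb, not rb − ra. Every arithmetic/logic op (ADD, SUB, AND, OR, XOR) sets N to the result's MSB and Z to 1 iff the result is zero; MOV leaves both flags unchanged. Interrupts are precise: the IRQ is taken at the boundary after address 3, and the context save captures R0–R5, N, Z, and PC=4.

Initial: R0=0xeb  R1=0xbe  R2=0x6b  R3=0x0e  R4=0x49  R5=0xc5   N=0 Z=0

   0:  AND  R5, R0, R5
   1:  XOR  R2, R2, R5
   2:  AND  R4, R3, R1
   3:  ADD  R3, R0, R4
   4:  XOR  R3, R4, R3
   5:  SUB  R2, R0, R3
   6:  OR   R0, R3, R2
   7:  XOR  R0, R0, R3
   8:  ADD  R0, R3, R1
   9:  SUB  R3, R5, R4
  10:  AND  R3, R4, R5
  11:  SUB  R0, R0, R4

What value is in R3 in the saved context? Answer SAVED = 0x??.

SAVED = 0xf9

after  0: R0=0xeb R1=0xbe R2=0x6b R3=0x0e R4=0x49 R5=0xc1  N=1 Z=0
after  1: R0=0xeb R1=0xbe R2=0xaa R3=0x0e R4=0x49 R5=0xc1  N=1 Z=0
after  2: R0=0xeb R1=0xbe R2=0xaa R3=0x0e R4=0x0e R5=0xc1  N=0 Z=0
after  3: R0=0xeb R1=0xbe R2=0xaa R3=0xf9 R4=0x0e R5=0xc1  N=1 Z=0
-- IRQ taken; context saved, return-PC = 4 --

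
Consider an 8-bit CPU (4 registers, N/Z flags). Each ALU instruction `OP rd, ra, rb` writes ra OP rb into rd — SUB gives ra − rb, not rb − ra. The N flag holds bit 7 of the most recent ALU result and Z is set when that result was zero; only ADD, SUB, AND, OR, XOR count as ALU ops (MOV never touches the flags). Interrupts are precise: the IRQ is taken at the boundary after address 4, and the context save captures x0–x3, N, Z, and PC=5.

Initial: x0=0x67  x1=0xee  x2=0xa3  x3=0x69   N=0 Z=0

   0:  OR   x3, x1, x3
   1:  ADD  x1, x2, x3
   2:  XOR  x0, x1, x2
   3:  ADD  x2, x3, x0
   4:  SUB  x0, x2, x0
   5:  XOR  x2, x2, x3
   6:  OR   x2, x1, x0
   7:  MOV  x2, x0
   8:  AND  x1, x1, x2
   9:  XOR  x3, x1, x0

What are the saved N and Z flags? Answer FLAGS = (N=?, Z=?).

after  0: x0=0x67 x1=0xee x2=0xa3 x3=0xef  N=1 Z=0
after  1: x0=0x67 x1=0x92 x2=0xa3 x3=0xef  N=1 Z=0
after  2: x0=0x31 x1=0x92 x2=0xa3 x3=0xef  N=0 Z=0
after  3: x0=0x31 x1=0x92 x2=0x20 x3=0xef  N=0 Z=0
after  4: x0=0xef x1=0x92 x2=0x20 x3=0xef  N=1 Z=0
-- IRQ taken; context saved, return-PC = 5 --

FLAGS = (N=1, Z=0)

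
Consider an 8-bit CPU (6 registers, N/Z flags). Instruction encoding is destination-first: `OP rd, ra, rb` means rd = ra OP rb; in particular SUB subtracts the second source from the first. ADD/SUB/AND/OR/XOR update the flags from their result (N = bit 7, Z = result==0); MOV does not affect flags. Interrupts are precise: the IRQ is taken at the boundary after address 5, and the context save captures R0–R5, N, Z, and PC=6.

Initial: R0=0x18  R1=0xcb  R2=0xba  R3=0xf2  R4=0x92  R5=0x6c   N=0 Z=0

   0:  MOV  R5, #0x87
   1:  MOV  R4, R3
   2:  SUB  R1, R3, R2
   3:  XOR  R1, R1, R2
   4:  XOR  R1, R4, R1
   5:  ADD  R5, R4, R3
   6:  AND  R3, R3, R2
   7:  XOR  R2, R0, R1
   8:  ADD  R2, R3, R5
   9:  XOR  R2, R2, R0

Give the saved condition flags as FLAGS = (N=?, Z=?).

after  0: R0=0x18 R1=0xcb R2=0xba R3=0xf2 R4=0x92 R5=0x87  N=0 Z=0
after  1: R0=0x18 R1=0xcb R2=0xba R3=0xf2 R4=0xf2 R5=0x87  N=0 Z=0
after  2: R0=0x18 R1=0x38 R2=0xba R3=0xf2 R4=0xf2 R5=0x87  N=0 Z=0
after  3: R0=0x18 R1=0x82 R2=0xba R3=0xf2 R4=0xf2 R5=0x87  N=1 Z=0
after  4: R0=0x18 R1=0x70 R2=0xba R3=0xf2 R4=0xf2 R5=0x87  N=0 Z=0
after  5: R0=0x18 R1=0x70 R2=0xba R3=0xf2 R4=0xf2 R5=0xe4  N=1 Z=0
-- IRQ taken; context saved, return-PC = 6 --

FLAGS = (N=1, Z=0)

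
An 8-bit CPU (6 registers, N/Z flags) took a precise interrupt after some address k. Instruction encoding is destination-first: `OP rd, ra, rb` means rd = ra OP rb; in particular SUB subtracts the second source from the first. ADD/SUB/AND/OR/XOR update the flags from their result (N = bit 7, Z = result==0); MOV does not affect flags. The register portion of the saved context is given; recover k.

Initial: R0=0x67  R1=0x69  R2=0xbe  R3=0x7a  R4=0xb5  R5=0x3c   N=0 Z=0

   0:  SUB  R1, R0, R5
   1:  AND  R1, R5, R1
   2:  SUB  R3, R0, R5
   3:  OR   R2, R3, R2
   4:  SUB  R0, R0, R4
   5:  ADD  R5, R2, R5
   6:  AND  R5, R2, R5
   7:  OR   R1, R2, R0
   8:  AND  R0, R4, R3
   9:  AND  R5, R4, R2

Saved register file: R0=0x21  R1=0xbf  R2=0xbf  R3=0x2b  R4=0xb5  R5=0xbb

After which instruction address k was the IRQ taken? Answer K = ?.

K = 8

after  0: R0=0x67 R1=0x2b R2=0xbe R3=0x7a R4=0xb5 R5=0x3c  N=0 Z=0
after  1: R0=0x67 R1=0x28 R2=0xbe R3=0x7a R4=0xb5 R5=0x3c  N=0 Z=0
after  2: R0=0x67 R1=0x28 R2=0xbe R3=0x2b R4=0xb5 R5=0x3c  N=0 Z=0
after  3: R0=0x67 R1=0x28 R2=0xbf R3=0x2b R4=0xb5 R5=0x3c  N=1 Z=0
after  4: R0=0xb2 R1=0x28 R2=0xbf R3=0x2b R4=0xb5 R5=0x3c  N=1 Z=0
after  5: R0=0xb2 R1=0x28 R2=0xbf R3=0x2b R4=0xb5 R5=0xfb  N=1 Z=0
after  6: R0=0xb2 R1=0x28 R2=0xbf R3=0x2b R4=0xb5 R5=0xbb  N=1 Z=0
after  7: R0=0xb2 R1=0xbf R2=0xbf R3=0x2b R4=0xb5 R5=0xbb  N=1 Z=0
after  8: R0=0x21 R1=0xbf R2=0xbf R3=0x2b R4=0xb5 R5=0xbb  N=0 Z=0
-- IRQ taken; context saved, return-PC = 9 --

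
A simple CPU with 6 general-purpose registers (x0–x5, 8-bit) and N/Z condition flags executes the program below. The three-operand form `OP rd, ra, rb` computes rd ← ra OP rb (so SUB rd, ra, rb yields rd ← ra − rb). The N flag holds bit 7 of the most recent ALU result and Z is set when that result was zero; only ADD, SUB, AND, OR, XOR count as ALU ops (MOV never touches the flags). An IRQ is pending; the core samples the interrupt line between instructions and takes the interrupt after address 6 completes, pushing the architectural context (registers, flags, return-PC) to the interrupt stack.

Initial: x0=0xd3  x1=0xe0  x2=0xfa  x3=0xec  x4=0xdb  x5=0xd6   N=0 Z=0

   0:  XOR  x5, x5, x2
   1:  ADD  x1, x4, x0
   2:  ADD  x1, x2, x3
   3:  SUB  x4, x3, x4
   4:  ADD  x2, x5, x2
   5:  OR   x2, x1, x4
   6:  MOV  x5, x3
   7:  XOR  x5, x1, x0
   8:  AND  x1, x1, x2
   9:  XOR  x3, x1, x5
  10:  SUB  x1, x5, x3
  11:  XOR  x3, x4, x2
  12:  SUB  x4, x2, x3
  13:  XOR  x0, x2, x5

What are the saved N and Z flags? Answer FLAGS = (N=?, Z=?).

after  0: x0=0xd3 x1=0xe0 x2=0xfa x3=0xec x4=0xdb x5=0x2c  N=0 Z=0
after  1: x0=0xd3 x1=0xae x2=0xfa x3=0xec x4=0xdb x5=0x2c  N=1 Z=0
after  2: x0=0xd3 x1=0xe6 x2=0xfa x3=0xec x4=0xdb x5=0x2c  N=1 Z=0
after  3: x0=0xd3 x1=0xe6 x2=0xfa x3=0xec x4=0x11 x5=0x2c  N=0 Z=0
after  4: x0=0xd3 x1=0xe6 x2=0x26 x3=0xec x4=0x11 x5=0x2c  N=0 Z=0
after  5: x0=0xd3 x1=0xe6 x2=0xf7 x3=0xec x4=0x11 x5=0x2c  N=1 Z=0
after  6: x0=0xd3 x1=0xe6 x2=0xf7 x3=0xec x4=0x11 x5=0xec  N=1 Z=0
-- IRQ taken; context saved, return-PC = 7 --

FLAGS = (N=1, Z=0)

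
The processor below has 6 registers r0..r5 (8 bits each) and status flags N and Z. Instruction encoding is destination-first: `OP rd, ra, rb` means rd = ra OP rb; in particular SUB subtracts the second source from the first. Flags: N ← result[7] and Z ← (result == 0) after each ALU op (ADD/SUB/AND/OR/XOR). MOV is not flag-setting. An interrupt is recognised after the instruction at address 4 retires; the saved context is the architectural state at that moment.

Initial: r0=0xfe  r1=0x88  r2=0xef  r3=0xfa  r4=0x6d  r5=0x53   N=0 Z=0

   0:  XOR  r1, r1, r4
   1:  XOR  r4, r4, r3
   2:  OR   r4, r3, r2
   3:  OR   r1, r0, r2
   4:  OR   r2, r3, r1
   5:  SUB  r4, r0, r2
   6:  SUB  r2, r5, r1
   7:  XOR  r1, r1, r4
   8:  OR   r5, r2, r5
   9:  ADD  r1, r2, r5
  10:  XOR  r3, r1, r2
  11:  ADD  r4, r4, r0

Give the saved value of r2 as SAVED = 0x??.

SAVED = 0xff

after  0: r0=0xfe r1=0xe5 r2=0xef r3=0xfa r4=0x6d r5=0x53  N=1 Z=0
after  1: r0=0xfe r1=0xe5 r2=0xef r3=0xfa r4=0x97 r5=0x53  N=1 Z=0
after  2: r0=0xfe r1=0xe5 r2=0xef r3=0xfa r4=0xff r5=0x53  N=1 Z=0
after  3: r0=0xfe r1=0xff r2=0xef r3=0xfa r4=0xff r5=0x53  N=1 Z=0
after  4: r0=0xfe r1=0xff r2=0xff r3=0xfa r4=0xff r5=0x53  N=1 Z=0
-- IRQ taken; context saved, return-PC = 5 --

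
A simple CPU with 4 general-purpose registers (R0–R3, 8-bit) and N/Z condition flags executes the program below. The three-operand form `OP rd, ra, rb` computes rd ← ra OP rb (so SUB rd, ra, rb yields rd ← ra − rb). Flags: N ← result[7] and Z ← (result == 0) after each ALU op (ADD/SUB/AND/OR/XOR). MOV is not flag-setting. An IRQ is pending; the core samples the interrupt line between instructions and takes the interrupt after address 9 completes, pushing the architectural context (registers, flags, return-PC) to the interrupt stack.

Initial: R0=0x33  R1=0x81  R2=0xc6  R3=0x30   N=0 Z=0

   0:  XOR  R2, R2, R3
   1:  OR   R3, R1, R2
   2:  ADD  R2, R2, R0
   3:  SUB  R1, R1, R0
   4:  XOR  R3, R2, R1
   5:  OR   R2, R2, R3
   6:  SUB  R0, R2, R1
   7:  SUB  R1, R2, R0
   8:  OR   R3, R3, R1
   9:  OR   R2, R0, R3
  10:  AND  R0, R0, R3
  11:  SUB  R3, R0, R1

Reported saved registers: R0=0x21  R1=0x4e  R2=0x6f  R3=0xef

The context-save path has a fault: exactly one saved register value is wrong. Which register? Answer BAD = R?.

after  0: R0=0x33 R1=0x81 R2=0xf6 R3=0x30  N=1 Z=0
after  1: R0=0x33 R1=0x81 R2=0xf6 R3=0xf7  N=1 Z=0
after  2: R0=0x33 R1=0x81 R2=0x29 R3=0xf7  N=0 Z=0
after  3: R0=0x33 R1=0x4e R2=0x29 R3=0xf7  N=0 Z=0
after  4: R0=0x33 R1=0x4e R2=0x29 R3=0x67  N=0 Z=0
after  5: R0=0x33 R1=0x4e R2=0x6f R3=0x67  N=0 Z=0
after  6: R0=0x21 R1=0x4e R2=0x6f R3=0x67  N=0 Z=0
after  7: R0=0x21 R1=0x4e R2=0x6f R3=0x67  N=0 Z=0
after  8: R0=0x21 R1=0x4e R2=0x6f R3=0x6f  N=0 Z=0
after  9: R0=0x21 R1=0x4e R2=0x6f R3=0x6f  N=0 Z=0
-- IRQ taken; context saved, return-PC = 10 --
mismatch: R3: reported 0xef vs actual 0x6f

BAD = R3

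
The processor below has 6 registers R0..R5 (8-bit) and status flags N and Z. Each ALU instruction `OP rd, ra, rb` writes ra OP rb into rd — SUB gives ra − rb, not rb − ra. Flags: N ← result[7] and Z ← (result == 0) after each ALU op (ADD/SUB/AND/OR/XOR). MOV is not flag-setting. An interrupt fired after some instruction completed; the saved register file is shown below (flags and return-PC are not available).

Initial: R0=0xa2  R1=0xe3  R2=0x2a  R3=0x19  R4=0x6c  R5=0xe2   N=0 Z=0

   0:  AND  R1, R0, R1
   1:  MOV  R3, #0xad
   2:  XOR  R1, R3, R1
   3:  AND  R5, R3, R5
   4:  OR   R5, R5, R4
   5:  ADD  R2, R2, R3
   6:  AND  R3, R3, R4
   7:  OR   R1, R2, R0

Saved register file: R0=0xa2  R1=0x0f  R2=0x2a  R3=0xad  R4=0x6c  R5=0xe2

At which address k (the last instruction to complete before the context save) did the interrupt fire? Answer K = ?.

after  0: R0=0xa2 R1=0xa2 R2=0x2a R3=0x19 R4=0x6c R5=0xe2  N=1 Z=0
after  1: R0=0xa2 R1=0xa2 R2=0x2a R3=0xad R4=0x6c R5=0xe2  N=1 Z=0
after  2: R0=0xa2 R1=0x0f R2=0x2a R3=0xad R4=0x6c R5=0xe2  N=0 Z=0
-- IRQ taken; context saved, return-PC = 3 --

K = 2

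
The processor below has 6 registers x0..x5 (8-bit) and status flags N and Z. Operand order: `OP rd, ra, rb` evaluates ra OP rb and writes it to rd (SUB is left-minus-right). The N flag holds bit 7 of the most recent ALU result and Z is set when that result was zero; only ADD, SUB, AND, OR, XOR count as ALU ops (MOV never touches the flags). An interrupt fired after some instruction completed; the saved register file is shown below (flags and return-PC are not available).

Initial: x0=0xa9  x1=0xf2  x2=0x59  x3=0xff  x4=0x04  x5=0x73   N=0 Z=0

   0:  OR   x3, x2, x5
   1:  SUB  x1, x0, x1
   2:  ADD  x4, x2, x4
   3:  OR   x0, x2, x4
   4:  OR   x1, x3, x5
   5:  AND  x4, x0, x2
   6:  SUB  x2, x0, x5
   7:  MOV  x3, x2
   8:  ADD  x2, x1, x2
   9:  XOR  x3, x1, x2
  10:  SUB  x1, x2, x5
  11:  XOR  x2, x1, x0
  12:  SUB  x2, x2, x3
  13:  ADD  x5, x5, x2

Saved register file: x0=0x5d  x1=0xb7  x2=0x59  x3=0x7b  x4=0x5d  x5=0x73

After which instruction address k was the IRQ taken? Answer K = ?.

after  0: x0=0xa9 x1=0xf2 x2=0x59 x3=0x7b x4=0x04 x5=0x73  N=0 Z=0
after  1: x0=0xa9 x1=0xb7 x2=0x59 x3=0x7b x4=0x04 x5=0x73  N=1 Z=0
after  2: x0=0xa9 x1=0xb7 x2=0x59 x3=0x7b x4=0x5d x5=0x73  N=0 Z=0
after  3: x0=0x5d x1=0xb7 x2=0x59 x3=0x7b x4=0x5d x5=0x73  N=0 Z=0
-- IRQ taken; context saved, return-PC = 4 --

K = 3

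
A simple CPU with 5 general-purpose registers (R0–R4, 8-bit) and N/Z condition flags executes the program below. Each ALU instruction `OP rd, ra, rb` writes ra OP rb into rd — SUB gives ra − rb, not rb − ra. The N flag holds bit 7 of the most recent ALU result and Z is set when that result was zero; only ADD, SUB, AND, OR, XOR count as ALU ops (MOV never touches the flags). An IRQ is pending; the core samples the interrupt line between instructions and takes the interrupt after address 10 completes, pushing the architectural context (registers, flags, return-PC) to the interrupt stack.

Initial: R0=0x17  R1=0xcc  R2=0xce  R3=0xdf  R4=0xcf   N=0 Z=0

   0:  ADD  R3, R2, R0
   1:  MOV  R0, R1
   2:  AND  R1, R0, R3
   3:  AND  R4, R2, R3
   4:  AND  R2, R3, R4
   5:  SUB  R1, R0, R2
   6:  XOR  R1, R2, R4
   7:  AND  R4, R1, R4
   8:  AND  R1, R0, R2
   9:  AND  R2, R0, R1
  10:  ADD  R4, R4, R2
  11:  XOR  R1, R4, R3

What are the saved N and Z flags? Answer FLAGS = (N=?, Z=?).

after  0: R0=0x17 R1=0xcc R2=0xce R3=0xe5 R4=0xcf  N=1 Z=0
after  1: R0=0xcc R1=0xcc R2=0xce R3=0xe5 R4=0xcf  N=1 Z=0
after  2: R0=0xcc R1=0xc4 R2=0xce R3=0xe5 R4=0xcf  N=1 Z=0
after  3: R0=0xcc R1=0xc4 R2=0xce R3=0xe5 R4=0xc4  N=1 Z=0
after  4: R0=0xcc R1=0xc4 R2=0xc4 R3=0xe5 R4=0xc4  N=1 Z=0
after  5: R0=0xcc R1=0x08 R2=0xc4 R3=0xe5 R4=0xc4  N=0 Z=0
after  6: R0=0xcc R1=0x00 R2=0xc4 R3=0xe5 R4=0xc4  N=0 Z=1
after  7: R0=0xcc R1=0x00 R2=0xc4 R3=0xe5 R4=0x00  N=0 Z=1
after  8: R0=0xcc R1=0xc4 R2=0xc4 R3=0xe5 R4=0x00  N=1 Z=0
after  9: R0=0xcc R1=0xc4 R2=0xc4 R3=0xe5 R4=0x00  N=1 Z=0
after 10: R0=0xcc R1=0xc4 R2=0xc4 R3=0xe5 R4=0xc4  N=1 Z=0
-- IRQ taken; context saved, return-PC = 11 --

FLAGS = (N=1, Z=0)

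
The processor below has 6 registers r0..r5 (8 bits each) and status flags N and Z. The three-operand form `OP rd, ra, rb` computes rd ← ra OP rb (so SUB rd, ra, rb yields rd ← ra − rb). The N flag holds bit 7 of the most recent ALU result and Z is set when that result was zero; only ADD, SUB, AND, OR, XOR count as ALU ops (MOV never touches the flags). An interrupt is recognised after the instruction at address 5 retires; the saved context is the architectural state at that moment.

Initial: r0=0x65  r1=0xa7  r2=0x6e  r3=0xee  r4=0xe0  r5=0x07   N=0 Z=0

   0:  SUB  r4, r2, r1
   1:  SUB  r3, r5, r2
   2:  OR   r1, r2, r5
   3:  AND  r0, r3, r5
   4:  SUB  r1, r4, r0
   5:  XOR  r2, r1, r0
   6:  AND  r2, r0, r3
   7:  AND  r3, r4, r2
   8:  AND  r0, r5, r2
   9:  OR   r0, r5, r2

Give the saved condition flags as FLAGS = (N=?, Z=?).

after  0: r0=0x65 r1=0xa7 r2=0x6e r3=0xee r4=0xc7 r5=0x07  N=1 Z=0
after  1: r0=0x65 r1=0xa7 r2=0x6e r3=0x99 r4=0xc7 r5=0x07  N=1 Z=0
after  2: r0=0x65 r1=0x6f r2=0x6e r3=0x99 r4=0xc7 r5=0x07  N=0 Z=0
after  3: r0=0x01 r1=0x6f r2=0x6e r3=0x99 r4=0xc7 r5=0x07  N=0 Z=0
after  4: r0=0x01 r1=0xc6 r2=0x6e r3=0x99 r4=0xc7 r5=0x07  N=1 Z=0
after  5: r0=0x01 r1=0xc6 r2=0xc7 r3=0x99 r4=0xc7 r5=0x07  N=1 Z=0
-- IRQ taken; context saved, return-PC = 6 --

FLAGS = (N=1, Z=0)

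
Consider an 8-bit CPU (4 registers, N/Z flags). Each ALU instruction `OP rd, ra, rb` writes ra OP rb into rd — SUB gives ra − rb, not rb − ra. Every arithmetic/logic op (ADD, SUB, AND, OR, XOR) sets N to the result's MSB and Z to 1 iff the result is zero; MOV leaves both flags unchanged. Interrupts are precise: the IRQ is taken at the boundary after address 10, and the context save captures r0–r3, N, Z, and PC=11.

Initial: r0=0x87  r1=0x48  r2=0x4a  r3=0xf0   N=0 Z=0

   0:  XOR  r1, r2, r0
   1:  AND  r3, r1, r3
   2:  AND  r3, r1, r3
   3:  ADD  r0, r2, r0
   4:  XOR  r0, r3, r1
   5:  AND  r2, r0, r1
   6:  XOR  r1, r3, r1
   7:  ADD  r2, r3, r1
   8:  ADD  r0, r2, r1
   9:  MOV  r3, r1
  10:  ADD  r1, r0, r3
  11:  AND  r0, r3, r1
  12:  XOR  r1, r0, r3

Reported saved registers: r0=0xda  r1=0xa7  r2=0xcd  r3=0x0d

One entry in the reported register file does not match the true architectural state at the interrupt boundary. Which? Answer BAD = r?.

BAD = r1

after  0: r0=0x87 r1=0xcd r2=0x4a r3=0xf0  N=1 Z=0
after  1: r0=0x87 r1=0xcd r2=0x4a r3=0xc0  N=1 Z=0
after  2: r0=0x87 r1=0xcd r2=0x4a r3=0xc0  N=1 Z=0
after  3: r0=0xd1 r1=0xcd r2=0x4a r3=0xc0  N=1 Z=0
after  4: r0=0x0d r1=0xcd r2=0x4a r3=0xc0  N=0 Z=0
after  5: r0=0x0d r1=0xcd r2=0x0d r3=0xc0  N=0 Z=0
after  6: r0=0x0d r1=0x0d r2=0x0d r3=0xc0  N=0 Z=0
after  7: r0=0x0d r1=0x0d r2=0xcd r3=0xc0  N=1 Z=0
after  8: r0=0xda r1=0x0d r2=0xcd r3=0xc0  N=1 Z=0
after  9: r0=0xda r1=0x0d r2=0xcd r3=0x0d  N=1 Z=0
after 10: r0=0xda r1=0xe7 r2=0xcd r3=0x0d  N=1 Z=0
-- IRQ taken; context saved, return-PC = 11 --
mismatch: r1: reported 0xa7 vs actual 0xe7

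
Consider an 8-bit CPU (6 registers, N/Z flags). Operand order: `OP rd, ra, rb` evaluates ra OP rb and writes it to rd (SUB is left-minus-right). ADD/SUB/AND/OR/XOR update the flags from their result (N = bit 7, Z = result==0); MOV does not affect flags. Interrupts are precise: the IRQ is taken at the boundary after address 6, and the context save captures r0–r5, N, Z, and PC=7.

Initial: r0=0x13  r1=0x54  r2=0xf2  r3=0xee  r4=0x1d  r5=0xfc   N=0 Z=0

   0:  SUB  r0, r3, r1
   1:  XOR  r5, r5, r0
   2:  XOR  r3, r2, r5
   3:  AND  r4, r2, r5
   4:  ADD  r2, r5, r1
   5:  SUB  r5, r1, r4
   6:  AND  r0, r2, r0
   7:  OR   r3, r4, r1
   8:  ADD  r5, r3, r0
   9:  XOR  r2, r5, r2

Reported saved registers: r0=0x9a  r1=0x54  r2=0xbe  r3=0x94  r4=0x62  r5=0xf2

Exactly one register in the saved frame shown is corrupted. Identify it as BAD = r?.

BAD = r2

after  0: r0=0x9a r1=0x54 r2=0xf2 r3=0xee r4=0x1d r5=0xfc  N=1 Z=0
after  1: r0=0x9a r1=0x54 r2=0xf2 r3=0xee r4=0x1d r5=0x66  N=0 Z=0
after  2: r0=0x9a r1=0x54 r2=0xf2 r3=0x94 r4=0x1d r5=0x66  N=1 Z=0
after  3: r0=0x9a r1=0x54 r2=0xf2 r3=0x94 r4=0x62 r5=0x66  N=0 Z=0
after  4: r0=0x9a r1=0x54 r2=0xba r3=0x94 r4=0x62 r5=0x66  N=1 Z=0
after  5: r0=0x9a r1=0x54 r2=0xba r3=0x94 r4=0x62 r5=0xf2  N=1 Z=0
after  6: r0=0x9a r1=0x54 r2=0xba r3=0x94 r4=0x62 r5=0xf2  N=1 Z=0
-- IRQ taken; context saved, return-PC = 7 --
mismatch: r2: reported 0xbe vs actual 0xba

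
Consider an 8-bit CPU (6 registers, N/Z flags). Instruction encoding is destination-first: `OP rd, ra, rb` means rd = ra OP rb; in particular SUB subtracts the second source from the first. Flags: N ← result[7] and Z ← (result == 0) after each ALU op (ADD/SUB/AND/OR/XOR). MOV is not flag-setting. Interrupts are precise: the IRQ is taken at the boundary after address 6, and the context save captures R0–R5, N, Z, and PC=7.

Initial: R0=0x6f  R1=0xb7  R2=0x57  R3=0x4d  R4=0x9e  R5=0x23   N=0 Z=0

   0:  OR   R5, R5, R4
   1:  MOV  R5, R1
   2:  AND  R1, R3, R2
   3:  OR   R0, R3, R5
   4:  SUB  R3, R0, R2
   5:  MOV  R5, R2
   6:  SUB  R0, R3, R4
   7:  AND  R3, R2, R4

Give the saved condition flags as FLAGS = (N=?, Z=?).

FLAGS = (N=0, Z=0)

after  0: R0=0x6f R1=0xb7 R2=0x57 R3=0x4d R4=0x9e R5=0xbf  N=1 Z=0
after  1: R0=0x6f R1=0xb7 R2=0x57 R3=0x4d R4=0x9e R5=0xb7  N=1 Z=0
after  2: R0=0x6f R1=0x45 R2=0x57 R3=0x4d R4=0x9e R5=0xb7  N=0 Z=0
after  3: R0=0xff R1=0x45 R2=0x57 R3=0x4d R4=0x9e R5=0xb7  N=1 Z=0
after  4: R0=0xff R1=0x45 R2=0x57 R3=0xa8 R4=0x9e R5=0xb7  N=1 Z=0
after  5: R0=0xff R1=0x45 R2=0x57 R3=0xa8 R4=0x9e R5=0x57  N=1 Z=0
after  6: R0=0x0a R1=0x45 R2=0x57 R3=0xa8 R4=0x9e R5=0x57  N=0 Z=0
-- IRQ taken; context saved, return-PC = 7 --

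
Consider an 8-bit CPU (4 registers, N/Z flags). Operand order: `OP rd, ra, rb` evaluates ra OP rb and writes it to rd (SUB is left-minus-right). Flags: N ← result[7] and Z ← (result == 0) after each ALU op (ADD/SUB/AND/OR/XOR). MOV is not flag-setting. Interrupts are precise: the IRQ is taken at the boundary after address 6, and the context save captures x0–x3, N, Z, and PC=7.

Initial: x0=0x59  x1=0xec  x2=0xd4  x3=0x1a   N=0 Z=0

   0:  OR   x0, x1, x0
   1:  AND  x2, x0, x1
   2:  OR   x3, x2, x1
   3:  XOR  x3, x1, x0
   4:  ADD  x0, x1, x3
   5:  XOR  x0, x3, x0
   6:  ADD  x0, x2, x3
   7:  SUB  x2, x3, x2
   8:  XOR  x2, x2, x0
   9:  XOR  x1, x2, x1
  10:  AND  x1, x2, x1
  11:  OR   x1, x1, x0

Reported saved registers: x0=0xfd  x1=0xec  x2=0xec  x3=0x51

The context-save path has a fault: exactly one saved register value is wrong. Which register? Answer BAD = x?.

BAD = x3

after  0: x0=0xfd x1=0xec x2=0xd4 x3=0x1a  N=1 Z=0
after  1: x0=0xfd x1=0xec x2=0xec x3=0x1a  N=1 Z=0
after  2: x0=0xfd x1=0xec x2=0xec x3=0xec  N=1 Z=0
after  3: x0=0xfd x1=0xec x2=0xec x3=0x11  N=0 Z=0
after  4: x0=0xfd x1=0xec x2=0xec x3=0x11  N=1 Z=0
after  5: x0=0xec x1=0xec x2=0xec x3=0x11  N=1 Z=0
after  6: x0=0xfd x1=0xec x2=0xec x3=0x11  N=1 Z=0
-- IRQ taken; context saved, return-PC = 7 --
mismatch: x3: reported 0x51 vs actual 0x11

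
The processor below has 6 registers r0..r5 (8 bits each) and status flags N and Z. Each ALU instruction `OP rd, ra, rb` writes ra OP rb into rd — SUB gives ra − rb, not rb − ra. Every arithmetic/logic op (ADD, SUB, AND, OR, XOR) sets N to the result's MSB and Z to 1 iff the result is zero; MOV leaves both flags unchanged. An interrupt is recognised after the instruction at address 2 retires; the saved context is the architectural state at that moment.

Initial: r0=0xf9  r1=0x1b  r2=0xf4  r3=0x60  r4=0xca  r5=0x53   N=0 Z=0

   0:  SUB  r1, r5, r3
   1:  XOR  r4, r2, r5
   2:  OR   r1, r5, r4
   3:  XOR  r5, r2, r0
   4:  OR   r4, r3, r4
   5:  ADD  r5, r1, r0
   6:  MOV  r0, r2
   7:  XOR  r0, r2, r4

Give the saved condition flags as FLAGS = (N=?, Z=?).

after  0: r0=0xf9 r1=0xf3 r2=0xf4 r3=0x60 r4=0xca r5=0x53  N=1 Z=0
after  1: r0=0xf9 r1=0xf3 r2=0xf4 r3=0x60 r4=0xa7 r5=0x53  N=1 Z=0
after  2: r0=0xf9 r1=0xf7 r2=0xf4 r3=0x60 r4=0xa7 r5=0x53  N=1 Z=0
-- IRQ taken; context saved, return-PC = 3 --

FLAGS = (N=1, Z=0)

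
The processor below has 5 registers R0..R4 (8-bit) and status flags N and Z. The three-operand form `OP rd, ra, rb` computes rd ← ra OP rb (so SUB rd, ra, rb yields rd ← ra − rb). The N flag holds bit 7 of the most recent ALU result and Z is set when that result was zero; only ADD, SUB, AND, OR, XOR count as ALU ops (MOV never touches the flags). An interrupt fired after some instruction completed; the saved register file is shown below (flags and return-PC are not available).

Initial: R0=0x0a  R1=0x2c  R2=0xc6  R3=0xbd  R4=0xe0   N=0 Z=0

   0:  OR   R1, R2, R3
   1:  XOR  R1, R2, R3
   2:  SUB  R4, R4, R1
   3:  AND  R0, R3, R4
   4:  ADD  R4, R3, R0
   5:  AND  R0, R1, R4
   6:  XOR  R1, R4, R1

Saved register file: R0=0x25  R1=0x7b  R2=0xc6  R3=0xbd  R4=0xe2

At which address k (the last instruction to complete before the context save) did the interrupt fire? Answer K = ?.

K = 4

after  0: R0=0x0a R1=0xff R2=0xc6 R3=0xbd R4=0xe0  N=1 Z=0
after  1: R0=0x0a R1=0x7b R2=0xc6 R3=0xbd R4=0xe0  N=0 Z=0
after  2: R0=0x0a R1=0x7b R2=0xc6 R3=0xbd R4=0x65  N=0 Z=0
after  3: R0=0x25 R1=0x7b R2=0xc6 R3=0xbd R4=0x65  N=0 Z=0
after  4: R0=0x25 R1=0x7b R2=0xc6 R3=0xbd R4=0xe2  N=1 Z=0
-- IRQ taken; context saved, return-PC = 5 --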